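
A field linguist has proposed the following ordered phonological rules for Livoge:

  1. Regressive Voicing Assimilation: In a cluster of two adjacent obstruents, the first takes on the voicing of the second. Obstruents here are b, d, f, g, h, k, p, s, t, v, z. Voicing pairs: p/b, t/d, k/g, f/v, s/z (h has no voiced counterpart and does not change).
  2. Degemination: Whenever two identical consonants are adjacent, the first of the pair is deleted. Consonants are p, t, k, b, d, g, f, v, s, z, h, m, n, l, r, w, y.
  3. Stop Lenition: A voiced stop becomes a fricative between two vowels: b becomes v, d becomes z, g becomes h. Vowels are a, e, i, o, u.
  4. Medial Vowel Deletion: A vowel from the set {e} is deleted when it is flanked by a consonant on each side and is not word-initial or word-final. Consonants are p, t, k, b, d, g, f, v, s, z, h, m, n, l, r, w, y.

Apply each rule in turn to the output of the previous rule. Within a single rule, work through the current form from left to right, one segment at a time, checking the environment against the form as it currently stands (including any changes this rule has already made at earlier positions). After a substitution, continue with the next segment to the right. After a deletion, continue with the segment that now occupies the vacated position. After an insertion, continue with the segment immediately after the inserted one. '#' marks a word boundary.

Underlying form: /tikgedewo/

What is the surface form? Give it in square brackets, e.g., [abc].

[tihzwo]

1 Regressive Voicing Assimilation: [tikgedewo] → [tiggedewo]
2 Degemination: [tiggedewo] → [tigedewo]
3 Stop Lenition: [tigedewo] → [tihezewo]
4 Medial Vowel Deletion: [tihezewo] → [tihzwo]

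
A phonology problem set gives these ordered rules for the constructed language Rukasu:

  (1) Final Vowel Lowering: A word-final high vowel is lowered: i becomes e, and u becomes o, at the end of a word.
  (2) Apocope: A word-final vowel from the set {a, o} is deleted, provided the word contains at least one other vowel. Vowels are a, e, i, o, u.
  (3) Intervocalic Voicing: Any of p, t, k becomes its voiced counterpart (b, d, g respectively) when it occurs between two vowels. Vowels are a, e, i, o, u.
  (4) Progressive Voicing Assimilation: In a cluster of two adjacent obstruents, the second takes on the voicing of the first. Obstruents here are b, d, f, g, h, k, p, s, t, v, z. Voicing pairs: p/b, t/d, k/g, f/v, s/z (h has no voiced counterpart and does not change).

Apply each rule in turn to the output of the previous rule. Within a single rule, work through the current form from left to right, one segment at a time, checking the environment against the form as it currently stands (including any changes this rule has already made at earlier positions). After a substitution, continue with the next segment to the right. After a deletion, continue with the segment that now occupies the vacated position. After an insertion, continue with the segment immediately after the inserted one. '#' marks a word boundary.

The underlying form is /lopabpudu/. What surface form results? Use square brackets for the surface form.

(1) Final Vowel Lowering: [lopabpudu] → [lopabpudo]
(2) Apocope: [lopabpudo] → [lopabpud]
(3) Intervocalic Voicing: [lopabpud] → [lobabpud]
(4) Progressive Voicing Assimilation: [lobabpud] → [lobabbud]

[lobabbud]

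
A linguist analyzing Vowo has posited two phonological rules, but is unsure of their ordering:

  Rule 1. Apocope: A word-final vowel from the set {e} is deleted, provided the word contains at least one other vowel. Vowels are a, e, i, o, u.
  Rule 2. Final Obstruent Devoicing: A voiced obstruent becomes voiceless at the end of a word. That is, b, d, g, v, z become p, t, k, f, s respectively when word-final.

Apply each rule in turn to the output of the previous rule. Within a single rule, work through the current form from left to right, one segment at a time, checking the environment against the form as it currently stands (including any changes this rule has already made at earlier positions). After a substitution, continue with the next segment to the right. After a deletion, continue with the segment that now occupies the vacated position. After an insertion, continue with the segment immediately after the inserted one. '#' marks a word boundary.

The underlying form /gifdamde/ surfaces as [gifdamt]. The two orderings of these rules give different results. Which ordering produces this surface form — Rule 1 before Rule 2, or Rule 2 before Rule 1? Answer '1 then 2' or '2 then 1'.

1 then 2

Order 1 then 2:
  1 Apocope: [gifdamde] → [gifdamd]
  2 Final Obstruent Devoicing: [gifdamd] → [gifdamt]
  result: [gifdamt]
Order 2 then 1:
  2 Final Obstruent Devoicing: no change — [gifdamde]
  1 Apocope: [gifdamde] → [gifdamd]
  result: [gifdamd]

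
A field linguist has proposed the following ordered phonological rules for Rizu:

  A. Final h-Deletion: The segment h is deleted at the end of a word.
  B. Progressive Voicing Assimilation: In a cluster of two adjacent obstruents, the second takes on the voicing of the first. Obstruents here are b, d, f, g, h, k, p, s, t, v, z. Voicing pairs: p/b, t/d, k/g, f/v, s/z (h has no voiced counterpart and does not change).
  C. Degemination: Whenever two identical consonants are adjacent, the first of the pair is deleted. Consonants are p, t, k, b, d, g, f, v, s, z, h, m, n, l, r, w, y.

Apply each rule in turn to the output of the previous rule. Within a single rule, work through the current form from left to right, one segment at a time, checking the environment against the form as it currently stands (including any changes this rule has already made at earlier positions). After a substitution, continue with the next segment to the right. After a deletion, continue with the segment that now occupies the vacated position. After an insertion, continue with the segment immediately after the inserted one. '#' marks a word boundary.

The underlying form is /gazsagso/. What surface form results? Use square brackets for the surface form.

[gazagzo]

A Final h-Deletion: no change — [gazsagso]
B Progressive Voicing Assimilation: [gazsagso] → [gazzagzo]
C Degemination: [gazzagzo] → [gazagzo]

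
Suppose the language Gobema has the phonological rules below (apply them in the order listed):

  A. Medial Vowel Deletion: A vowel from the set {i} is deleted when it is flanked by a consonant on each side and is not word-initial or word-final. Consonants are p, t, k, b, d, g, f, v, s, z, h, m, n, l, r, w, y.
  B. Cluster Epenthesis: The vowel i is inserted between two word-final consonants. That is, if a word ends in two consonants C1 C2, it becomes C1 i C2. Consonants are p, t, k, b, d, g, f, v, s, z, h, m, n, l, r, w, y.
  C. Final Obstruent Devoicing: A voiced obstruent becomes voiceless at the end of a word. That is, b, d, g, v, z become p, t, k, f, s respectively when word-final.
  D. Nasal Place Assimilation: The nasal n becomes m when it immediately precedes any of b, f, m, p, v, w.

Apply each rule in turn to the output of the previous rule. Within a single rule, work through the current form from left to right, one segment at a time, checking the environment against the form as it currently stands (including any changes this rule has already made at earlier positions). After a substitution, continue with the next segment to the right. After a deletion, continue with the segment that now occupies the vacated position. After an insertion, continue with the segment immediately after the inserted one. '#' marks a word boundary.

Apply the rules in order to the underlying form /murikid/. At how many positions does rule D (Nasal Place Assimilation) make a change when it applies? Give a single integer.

A Medial Vowel Deletion: [murikid] → [murkd]
B Cluster Epenthesis: [murkd] → [murkid]
C Final Obstruent Devoicing: [murkid] → [murkit]
D Nasal Place Assimilation: no change — [murkit]
Rule D changed 0 position(s).

0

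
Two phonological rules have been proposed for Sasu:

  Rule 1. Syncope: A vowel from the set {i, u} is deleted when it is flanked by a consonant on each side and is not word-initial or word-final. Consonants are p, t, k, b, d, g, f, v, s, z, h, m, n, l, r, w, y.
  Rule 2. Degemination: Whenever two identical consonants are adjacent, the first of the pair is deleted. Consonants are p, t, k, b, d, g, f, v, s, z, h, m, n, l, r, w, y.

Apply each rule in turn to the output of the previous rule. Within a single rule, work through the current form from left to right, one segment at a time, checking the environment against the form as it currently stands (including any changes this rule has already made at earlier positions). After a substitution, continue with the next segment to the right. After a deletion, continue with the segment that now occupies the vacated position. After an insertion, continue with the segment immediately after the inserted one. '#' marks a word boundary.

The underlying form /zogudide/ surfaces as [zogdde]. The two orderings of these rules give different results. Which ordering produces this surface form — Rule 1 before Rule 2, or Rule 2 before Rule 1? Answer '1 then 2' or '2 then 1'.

Order 1 then 2:
  1 Syncope: [zogudide] → [zogdde]
  2 Degemination: [zogdde] → [zogde]
  result: [zogde]
Order 2 then 1:
  2 Degemination: no change — [zogudide]
  1 Syncope: [zogudide] → [zogdde]
  result: [zogdde]

2 then 1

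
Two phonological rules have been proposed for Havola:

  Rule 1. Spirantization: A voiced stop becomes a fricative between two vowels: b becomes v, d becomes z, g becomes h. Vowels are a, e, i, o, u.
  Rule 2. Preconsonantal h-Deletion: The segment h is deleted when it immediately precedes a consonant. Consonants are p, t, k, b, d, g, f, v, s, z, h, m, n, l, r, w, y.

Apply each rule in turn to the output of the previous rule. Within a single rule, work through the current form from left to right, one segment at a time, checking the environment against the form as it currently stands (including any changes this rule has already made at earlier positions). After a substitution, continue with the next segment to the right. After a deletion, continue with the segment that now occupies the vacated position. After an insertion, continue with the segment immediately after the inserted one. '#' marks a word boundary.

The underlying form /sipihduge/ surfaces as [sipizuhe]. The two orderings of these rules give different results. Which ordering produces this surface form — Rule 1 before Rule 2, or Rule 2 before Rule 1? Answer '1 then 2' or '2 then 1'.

Order 1 then 2:
  1 Spirantization: [sipihduge] → [sipihduhe]
  2 Preconsonantal h-Deletion: [sipihduhe] → [sipiduhe]
  result: [sipiduhe]
Order 2 then 1:
  2 Preconsonantal h-Deletion: [sipihduge] → [sipiduge]
  1 Spirantization: [sipiduge] → [sipizuhe]
  result: [sipizuhe]

2 then 1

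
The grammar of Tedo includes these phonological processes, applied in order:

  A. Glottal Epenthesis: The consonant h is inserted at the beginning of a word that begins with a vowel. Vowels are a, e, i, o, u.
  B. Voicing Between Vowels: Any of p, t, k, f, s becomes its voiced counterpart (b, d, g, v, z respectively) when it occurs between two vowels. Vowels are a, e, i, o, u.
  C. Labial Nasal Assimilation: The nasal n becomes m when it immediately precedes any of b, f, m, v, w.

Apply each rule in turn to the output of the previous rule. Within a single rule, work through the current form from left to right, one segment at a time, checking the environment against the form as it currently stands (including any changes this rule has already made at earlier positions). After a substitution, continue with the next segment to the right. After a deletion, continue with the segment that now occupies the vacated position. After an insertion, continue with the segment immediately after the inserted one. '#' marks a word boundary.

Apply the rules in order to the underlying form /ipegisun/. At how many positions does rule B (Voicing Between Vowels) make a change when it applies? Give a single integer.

2

A Glottal Epenthesis: [ipegisun] → [hipegisun]
B Voicing Between Vowels: [hipegisun] → [hibegizun]
C Labial Nasal Assimilation: no change — [hibegizun]
Rule B changed 2 position(s).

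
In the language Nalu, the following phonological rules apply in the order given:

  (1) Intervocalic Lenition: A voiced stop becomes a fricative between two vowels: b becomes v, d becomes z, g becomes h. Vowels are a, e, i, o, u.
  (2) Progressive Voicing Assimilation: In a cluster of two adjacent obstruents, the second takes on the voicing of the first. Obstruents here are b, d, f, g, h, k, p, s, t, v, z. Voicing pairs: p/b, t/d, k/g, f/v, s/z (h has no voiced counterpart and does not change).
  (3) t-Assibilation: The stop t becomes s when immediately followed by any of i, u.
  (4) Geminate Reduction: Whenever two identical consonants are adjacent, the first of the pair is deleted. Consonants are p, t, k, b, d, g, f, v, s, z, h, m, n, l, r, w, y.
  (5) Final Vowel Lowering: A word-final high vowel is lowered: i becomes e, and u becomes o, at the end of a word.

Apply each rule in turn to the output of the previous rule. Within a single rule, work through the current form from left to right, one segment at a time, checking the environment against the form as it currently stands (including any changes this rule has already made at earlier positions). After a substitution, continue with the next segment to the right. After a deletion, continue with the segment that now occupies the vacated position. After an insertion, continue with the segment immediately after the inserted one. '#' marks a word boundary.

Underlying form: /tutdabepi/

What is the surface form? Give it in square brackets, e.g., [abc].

(1) Intervocalic Lenition: [tutdabepi] → [tutdavepi]
(2) Progressive Voicing Assimilation: [tutdavepi] → [tuttavepi]
(3) t-Assibilation: [tuttavepi] → [suttavepi]
(4) Geminate Reduction: [suttavepi] → [sutavepi]
(5) Final Vowel Lowering: [sutavepi] → [sutavepe]

[sutavepe]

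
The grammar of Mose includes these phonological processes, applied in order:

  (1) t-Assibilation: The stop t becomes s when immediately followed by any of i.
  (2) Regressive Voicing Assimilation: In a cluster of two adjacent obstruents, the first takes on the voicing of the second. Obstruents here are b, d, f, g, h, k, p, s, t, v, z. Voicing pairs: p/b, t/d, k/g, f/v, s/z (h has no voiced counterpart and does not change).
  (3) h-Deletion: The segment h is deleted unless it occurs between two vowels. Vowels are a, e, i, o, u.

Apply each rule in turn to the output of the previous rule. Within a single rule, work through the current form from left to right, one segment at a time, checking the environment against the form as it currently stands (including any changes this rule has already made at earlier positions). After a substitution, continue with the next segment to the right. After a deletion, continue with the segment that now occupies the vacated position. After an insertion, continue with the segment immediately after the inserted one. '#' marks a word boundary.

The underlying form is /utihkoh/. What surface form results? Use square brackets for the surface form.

(1) t-Assibilation: [utihkoh] → [usihkoh]
(2) Regressive Voicing Assimilation: no change — [usihkoh]
(3) h-Deletion: [usihkoh] → [usiko]

[usiko]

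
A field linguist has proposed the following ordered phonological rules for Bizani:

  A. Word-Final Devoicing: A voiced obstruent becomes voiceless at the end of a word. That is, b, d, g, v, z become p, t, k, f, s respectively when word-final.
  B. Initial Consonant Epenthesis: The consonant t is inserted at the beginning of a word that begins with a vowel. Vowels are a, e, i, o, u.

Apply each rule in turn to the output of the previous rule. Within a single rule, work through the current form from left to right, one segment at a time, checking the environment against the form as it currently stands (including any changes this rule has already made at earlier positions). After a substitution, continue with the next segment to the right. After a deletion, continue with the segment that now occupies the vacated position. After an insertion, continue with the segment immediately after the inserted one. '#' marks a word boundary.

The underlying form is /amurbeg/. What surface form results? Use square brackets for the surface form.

A Word-Final Devoicing: [amurbeg] → [amurbek]
B Initial Consonant Epenthesis: [amurbek] → [tamurbek]

[tamurbek]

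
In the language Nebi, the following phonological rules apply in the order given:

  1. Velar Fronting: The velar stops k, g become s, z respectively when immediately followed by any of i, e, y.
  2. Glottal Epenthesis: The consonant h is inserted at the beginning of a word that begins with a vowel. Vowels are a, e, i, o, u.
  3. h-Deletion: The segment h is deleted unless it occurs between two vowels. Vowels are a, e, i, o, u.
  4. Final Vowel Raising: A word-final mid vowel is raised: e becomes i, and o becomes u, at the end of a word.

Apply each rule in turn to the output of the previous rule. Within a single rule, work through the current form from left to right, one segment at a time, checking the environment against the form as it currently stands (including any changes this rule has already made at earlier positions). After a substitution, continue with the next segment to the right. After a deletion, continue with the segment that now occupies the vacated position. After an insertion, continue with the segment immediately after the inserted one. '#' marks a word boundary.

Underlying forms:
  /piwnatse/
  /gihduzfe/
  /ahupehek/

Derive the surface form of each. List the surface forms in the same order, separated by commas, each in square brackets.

/piwnatse/:
  1 Velar Fronting: no change — [piwnatse]
  2 Glottal Epenthesis: no change — [piwnatse]
  3 h-Deletion: no change — [piwnatse]
  4 Final Vowel Raising: [piwnatse] → [piwnatsi]
/gihduzfe/:
  1 Velar Fronting: [gihduzfe] → [zihduzfe]
  2 Glottal Epenthesis: no change — [zihduzfe]
  3 h-Deletion: [zihduzfe] → [ziduzfe]
  4 Final Vowel Raising: [ziduzfe] → [ziduzfi]
/ahupehek/:
  1 Velar Fronting: no change — [ahupehek]
  2 Glottal Epenthesis: [ahupehek] → [hahupehek]
  3 h-Deletion: [hahupehek] → [ahupehek]
  4 Final Vowel Raising: no change — [ahupehek]

[piwnatsi], [ziduzfi], [ahupehek]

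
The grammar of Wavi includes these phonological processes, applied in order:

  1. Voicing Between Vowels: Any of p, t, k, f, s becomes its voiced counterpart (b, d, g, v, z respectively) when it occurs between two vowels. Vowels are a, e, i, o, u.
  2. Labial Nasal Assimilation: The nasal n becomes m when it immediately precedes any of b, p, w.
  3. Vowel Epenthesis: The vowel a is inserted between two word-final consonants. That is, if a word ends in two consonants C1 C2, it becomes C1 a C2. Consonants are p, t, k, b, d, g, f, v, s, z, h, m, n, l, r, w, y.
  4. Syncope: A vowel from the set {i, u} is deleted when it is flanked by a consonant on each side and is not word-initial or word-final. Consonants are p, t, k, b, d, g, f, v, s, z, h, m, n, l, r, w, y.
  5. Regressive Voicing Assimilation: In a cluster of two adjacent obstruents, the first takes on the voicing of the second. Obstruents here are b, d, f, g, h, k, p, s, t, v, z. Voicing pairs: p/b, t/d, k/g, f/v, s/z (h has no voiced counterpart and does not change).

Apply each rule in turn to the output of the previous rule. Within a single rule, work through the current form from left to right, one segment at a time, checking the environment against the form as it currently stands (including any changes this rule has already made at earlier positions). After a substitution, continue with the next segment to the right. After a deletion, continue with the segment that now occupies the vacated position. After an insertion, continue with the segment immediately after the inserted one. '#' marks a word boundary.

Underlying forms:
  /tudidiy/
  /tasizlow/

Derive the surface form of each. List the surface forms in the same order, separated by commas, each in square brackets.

[dddy], [tazzlow]

/tudidiy/:
  1 Voicing Between Vowels: no change — [tudidiy]
  2 Labial Nasal Assimilation: no change — [tudidiy]
  3 Vowel Epenthesis: no change — [tudidiy]
  4 Syncope: [tudidiy] → [tddy]
  5 Regressive Voicing Assimilation: [tddy] → [dddy]
/tasizlow/:
  1 Voicing Between Vowels: [tasizlow] → [tazizlow]
  2 Labial Nasal Assimilation: no change — [tazizlow]
  3 Vowel Epenthesis: no change — [tazizlow]
  4 Syncope: [tazizlow] → [tazzlow]
  5 Regressive Voicing Assimilation: no change — [tazzlow]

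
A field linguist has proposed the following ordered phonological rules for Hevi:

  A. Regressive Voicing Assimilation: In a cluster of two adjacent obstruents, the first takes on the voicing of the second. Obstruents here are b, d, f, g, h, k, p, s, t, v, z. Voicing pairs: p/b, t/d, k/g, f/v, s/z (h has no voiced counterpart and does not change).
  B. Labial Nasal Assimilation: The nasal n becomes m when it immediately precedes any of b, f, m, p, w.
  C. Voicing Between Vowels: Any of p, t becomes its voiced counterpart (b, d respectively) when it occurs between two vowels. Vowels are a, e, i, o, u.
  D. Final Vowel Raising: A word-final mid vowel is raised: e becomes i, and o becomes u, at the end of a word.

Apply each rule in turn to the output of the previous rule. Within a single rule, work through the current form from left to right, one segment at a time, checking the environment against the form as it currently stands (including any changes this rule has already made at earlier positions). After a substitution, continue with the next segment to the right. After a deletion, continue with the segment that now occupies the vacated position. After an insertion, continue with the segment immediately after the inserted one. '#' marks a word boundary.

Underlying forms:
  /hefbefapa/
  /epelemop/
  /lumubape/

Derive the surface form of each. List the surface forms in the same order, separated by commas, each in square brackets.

[hevbefaba], [ebelemop], [lumubabi]

/hefbefapa/:
  A Regressive Voicing Assimilation: [hefbefapa] → [hevbefapa]
  B Labial Nasal Assimilation: no change — [hevbefapa]
  C Voicing Between Vowels: [hevbefapa] → [hevbefaba]
  D Final Vowel Raising: no change — [hevbefaba]
/epelemop/:
  A Regressive Voicing Assimilation: no change — [epelemop]
  B Labial Nasal Assimilation: no change — [epelemop]
  C Voicing Between Vowels: [epelemop] → [ebelemop]
  D Final Vowel Raising: no change — [ebelemop]
/lumubape/:
  A Regressive Voicing Assimilation: no change — [lumubape]
  B Labial Nasal Assimilation: no change — [lumubape]
  C Voicing Between Vowels: [lumubape] → [lumubabe]
  D Final Vowel Raising: [lumubabe] → [lumubabi]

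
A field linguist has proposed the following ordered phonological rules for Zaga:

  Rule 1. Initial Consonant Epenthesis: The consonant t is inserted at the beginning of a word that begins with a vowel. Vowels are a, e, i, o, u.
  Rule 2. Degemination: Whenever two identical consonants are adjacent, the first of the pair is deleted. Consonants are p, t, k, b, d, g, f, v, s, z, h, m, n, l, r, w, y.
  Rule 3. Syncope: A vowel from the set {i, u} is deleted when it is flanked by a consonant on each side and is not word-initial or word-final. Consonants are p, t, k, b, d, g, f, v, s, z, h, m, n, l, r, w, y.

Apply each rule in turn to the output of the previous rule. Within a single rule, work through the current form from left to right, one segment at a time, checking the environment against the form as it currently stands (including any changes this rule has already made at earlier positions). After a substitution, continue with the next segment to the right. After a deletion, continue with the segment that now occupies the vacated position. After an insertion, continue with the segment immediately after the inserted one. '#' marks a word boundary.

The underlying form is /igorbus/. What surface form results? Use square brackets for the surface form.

[tgorbs]

Rule 1 Initial Consonant Epenthesis: [igorbus] → [tigorbus]
Rule 2 Degemination: no change — [tigorbus]
Rule 3 Syncope: [tigorbus] → [tgorbs]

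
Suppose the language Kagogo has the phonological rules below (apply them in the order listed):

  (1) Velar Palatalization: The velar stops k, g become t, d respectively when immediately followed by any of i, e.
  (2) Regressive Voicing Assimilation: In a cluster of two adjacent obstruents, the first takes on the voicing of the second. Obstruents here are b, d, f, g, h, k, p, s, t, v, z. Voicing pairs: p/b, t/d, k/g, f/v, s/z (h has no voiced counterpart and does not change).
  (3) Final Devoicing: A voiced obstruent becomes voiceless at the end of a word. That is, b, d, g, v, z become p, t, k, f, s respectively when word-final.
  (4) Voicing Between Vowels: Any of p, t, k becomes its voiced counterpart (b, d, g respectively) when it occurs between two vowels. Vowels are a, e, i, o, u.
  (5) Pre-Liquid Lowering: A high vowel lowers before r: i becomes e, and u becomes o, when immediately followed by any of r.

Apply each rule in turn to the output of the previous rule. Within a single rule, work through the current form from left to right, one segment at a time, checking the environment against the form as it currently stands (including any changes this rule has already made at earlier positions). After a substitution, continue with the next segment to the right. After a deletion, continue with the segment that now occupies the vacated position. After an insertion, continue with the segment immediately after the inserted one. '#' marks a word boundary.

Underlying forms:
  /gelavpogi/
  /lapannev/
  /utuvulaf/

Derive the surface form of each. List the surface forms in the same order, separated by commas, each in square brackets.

[delafpodi], [labannef], [uduvulaf]

/gelavpogi/:
  (1) Velar Palatalization: [gelavpogi] → [delavpodi]
  (2) Regressive Voicing Assimilation: [delavpodi] → [delafpodi]
  (3) Final Devoicing: no change — [delafpodi]
  (4) Voicing Between Vowels: no change — [delafpodi]
  (5) Pre-Liquid Lowering: no change — [delafpodi]
/lapannev/:
  (1) Velar Palatalization: no change — [lapannev]
  (2) Regressive Voicing Assimilation: no change — [lapannev]
  (3) Final Devoicing: [lapannev] → [lapannef]
  (4) Voicing Between Vowels: [lapannef] → [labannef]
  (5) Pre-Liquid Lowering: no change — [labannef]
/utuvulaf/:
  (1) Velar Palatalization: no change — [utuvulaf]
  (2) Regressive Voicing Assimilation: no change — [utuvulaf]
  (3) Final Devoicing: no change — [utuvulaf]
  (4) Voicing Between Vowels: [utuvulaf] → [uduvulaf]
  (5) Pre-Liquid Lowering: no change — [uduvulaf]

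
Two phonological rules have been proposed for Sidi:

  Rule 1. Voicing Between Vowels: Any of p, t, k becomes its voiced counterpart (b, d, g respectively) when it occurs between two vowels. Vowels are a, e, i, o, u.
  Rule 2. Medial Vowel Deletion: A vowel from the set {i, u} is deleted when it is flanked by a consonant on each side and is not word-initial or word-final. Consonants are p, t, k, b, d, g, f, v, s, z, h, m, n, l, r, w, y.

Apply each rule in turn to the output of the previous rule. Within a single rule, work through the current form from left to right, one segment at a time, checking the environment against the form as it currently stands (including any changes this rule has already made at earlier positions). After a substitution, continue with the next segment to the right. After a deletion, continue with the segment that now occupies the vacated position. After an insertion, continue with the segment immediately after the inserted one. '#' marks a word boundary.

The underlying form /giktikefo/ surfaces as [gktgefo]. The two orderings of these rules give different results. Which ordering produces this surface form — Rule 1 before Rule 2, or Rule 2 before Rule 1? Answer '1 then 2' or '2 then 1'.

Order 1 then 2:
  1 Voicing Between Vowels: [giktikefo] → [giktigefo]
  2 Medial Vowel Deletion: [giktigefo] → [gktgefo]
  result: [gktgefo]
Order 2 then 1:
  2 Medial Vowel Deletion: [giktikefo] → [gktkefo]
  1 Voicing Between Vowels: no change — [gktkefo]
  result: [gktkefo]

1 then 2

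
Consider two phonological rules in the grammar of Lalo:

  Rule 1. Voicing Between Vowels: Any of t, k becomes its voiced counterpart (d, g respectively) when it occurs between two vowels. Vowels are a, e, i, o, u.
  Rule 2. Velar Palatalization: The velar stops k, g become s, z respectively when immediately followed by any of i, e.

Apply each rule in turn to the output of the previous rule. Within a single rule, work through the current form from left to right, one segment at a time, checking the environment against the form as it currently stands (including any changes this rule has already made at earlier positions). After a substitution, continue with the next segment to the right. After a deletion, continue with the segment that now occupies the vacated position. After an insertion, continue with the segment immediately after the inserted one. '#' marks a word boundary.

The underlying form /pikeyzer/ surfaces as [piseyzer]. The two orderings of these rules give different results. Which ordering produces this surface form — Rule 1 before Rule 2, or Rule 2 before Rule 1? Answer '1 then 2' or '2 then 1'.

Order 1 then 2:
  1 Voicing Between Vowels: [pikeyzer] → [pigeyzer]
  2 Velar Palatalization: [pigeyzer] → [pizeyzer]
  result: [pizeyzer]
Order 2 then 1:
  2 Velar Palatalization: [pikeyzer] → [piseyzer]
  1 Voicing Between Vowels: no change — [piseyzer]
  result: [piseyzer]

2 then 1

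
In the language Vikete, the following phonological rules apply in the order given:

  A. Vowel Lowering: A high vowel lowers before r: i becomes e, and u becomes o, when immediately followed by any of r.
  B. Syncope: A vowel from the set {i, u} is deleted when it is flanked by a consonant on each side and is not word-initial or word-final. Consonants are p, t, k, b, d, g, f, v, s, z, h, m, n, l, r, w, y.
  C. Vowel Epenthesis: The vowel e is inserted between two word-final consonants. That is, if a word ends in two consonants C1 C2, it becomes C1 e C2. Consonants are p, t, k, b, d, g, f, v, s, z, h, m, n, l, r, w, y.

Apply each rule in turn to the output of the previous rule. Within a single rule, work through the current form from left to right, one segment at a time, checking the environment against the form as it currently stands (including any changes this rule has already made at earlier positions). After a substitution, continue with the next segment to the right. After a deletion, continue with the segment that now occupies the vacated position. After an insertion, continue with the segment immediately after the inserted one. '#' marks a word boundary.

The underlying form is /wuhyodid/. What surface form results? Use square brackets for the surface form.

A Vowel Lowering: no change — [wuhyodid]
B Syncope: [wuhyodid] → [whyodd]
C Vowel Epenthesis: [whyodd] → [whyoded]

[whyoded]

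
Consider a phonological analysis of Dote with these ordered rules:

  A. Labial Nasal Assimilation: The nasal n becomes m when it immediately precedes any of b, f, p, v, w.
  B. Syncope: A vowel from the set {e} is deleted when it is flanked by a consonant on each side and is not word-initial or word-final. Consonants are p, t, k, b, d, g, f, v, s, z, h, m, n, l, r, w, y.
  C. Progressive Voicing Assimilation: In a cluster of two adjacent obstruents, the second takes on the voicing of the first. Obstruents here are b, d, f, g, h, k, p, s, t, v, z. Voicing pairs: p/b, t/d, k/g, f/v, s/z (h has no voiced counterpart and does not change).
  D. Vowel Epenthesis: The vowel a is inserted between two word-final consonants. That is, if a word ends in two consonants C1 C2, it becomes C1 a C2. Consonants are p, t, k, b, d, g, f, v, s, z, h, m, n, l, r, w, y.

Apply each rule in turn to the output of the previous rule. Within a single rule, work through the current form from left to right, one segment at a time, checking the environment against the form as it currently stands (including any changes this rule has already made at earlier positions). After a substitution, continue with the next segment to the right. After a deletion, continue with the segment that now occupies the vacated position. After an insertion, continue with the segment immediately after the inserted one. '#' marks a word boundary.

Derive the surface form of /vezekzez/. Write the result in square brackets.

[vzgzaz]

A Labial Nasal Assimilation: no change — [vezekzez]
B Syncope: [vezekzez] → [vzkzz]
C Progressive Voicing Assimilation: [vzkzz] → [vzgzz]
D Vowel Epenthesis: [vzgzz] → [vzgzaz]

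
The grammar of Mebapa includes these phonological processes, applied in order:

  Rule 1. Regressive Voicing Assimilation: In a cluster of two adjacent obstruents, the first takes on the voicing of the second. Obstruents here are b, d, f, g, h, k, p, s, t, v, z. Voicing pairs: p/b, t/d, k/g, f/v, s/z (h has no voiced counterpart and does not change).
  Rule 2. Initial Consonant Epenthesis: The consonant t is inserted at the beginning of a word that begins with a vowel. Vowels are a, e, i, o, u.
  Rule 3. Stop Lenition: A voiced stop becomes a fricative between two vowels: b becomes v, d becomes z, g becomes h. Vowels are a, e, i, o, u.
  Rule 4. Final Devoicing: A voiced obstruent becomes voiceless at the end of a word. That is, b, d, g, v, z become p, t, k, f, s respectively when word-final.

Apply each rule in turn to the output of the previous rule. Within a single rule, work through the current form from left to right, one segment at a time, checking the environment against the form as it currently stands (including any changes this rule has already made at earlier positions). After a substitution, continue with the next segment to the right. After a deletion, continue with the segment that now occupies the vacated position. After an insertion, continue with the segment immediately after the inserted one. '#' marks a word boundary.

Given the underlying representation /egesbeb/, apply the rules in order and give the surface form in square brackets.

Rule 1 Regressive Voicing Assimilation: [egesbeb] → [egezbeb]
Rule 2 Initial Consonant Epenthesis: [egezbeb] → [tegezbeb]
Rule 3 Stop Lenition: [tegezbeb] → [tehezbeb]
Rule 4 Final Devoicing: [tehezbeb] → [tehezbep]

[tehezbep]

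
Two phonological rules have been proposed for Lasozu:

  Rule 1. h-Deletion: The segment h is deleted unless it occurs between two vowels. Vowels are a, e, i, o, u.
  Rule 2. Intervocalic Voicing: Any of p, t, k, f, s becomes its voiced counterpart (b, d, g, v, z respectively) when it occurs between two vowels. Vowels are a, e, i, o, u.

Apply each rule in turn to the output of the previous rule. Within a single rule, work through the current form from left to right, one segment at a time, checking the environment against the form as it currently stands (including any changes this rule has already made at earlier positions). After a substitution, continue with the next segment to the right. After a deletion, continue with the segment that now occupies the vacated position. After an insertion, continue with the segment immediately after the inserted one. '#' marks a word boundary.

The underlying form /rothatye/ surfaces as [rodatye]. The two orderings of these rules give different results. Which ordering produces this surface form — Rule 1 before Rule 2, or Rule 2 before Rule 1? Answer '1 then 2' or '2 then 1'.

Order 1 then 2:
  1 h-Deletion: [rothatye] → [rotatye]
  2 Intervocalic Voicing: [rotatye] → [rodatye]
  result: [rodatye]
Order 2 then 1:
  2 Intervocalic Voicing: no change — [rothatye]
  1 h-Deletion: [rothatye] → [rotatye]
  result: [rotatye]

1 then 2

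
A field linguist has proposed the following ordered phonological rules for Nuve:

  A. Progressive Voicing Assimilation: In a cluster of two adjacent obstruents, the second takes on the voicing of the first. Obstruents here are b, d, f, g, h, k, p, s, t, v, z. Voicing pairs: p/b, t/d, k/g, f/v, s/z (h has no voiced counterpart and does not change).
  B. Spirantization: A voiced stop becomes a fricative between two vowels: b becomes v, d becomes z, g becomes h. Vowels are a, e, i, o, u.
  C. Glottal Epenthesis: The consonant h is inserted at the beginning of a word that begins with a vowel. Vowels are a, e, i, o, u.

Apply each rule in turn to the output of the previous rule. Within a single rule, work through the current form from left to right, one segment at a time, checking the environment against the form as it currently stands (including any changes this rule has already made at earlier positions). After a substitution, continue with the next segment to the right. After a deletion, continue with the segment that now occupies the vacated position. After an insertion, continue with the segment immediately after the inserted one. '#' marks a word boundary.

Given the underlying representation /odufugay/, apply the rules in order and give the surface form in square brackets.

[hozufuhay]

A Progressive Voicing Assimilation: no change — [odufugay]
B Spirantization: [odufugay] → [ozufuhay]
C Glottal Epenthesis: [ozufuhay] → [hozufuhay]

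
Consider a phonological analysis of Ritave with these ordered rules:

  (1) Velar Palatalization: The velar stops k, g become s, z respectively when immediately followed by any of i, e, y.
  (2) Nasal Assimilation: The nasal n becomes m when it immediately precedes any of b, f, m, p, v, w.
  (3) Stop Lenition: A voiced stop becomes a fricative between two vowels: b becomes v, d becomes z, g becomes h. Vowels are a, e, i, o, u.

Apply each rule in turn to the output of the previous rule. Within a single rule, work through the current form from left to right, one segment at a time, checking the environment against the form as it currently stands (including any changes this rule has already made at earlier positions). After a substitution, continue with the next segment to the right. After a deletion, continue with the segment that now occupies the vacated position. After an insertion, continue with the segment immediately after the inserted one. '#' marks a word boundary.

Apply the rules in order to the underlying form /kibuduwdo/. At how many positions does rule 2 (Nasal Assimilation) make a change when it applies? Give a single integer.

0

(1) Velar Palatalization: [kibuduwdo] → [sibuduwdo]
(2) Nasal Assimilation: no change — [sibuduwdo]
(3) Stop Lenition: [sibuduwdo] → [sivuzuwdo]
Rule 2 changed 0 position(s).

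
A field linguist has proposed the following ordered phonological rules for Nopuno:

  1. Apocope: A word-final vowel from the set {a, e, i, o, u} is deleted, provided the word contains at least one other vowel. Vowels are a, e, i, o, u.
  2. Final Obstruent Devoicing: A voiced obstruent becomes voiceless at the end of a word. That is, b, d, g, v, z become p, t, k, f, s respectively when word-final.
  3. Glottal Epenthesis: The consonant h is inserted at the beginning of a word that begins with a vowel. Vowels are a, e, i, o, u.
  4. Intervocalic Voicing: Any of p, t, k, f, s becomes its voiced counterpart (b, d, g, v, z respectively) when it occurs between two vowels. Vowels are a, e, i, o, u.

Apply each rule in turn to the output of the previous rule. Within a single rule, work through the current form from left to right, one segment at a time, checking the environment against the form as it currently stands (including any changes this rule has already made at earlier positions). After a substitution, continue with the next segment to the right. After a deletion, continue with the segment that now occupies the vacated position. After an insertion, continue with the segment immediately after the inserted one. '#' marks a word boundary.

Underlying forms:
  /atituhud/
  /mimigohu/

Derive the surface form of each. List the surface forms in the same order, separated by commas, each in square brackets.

[hadiduhut], [mimigoh]

/atituhud/:
  1 Apocope: no change — [atituhud]
  2 Final Obstruent Devoicing: [atituhud] → [atituhut]
  3 Glottal Epenthesis: [atituhut] → [hatituhut]
  4 Intervocalic Voicing: [hatituhut] → [hadiduhut]
/mimigohu/:
  1 Apocope: [mimigohu] → [mimigoh]
  2 Final Obstruent Devoicing: no change — [mimigoh]
  3 Glottal Epenthesis: no change — [mimigoh]
  4 Intervocalic Voicing: no change — [mimigoh]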